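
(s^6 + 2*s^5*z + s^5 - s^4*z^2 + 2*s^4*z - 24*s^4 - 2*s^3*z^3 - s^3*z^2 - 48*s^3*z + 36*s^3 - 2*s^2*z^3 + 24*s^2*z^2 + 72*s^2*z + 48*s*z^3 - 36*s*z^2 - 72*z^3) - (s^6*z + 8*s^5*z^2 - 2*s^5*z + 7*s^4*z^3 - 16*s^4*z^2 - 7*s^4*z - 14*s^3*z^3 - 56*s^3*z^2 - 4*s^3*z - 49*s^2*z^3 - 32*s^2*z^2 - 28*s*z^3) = -s^6*z + s^6 - 8*s^5*z^2 + 4*s^5*z + s^5 - 7*s^4*z^3 + 15*s^4*z^2 + 9*s^4*z - 24*s^4 + 12*s^3*z^3 + 55*s^3*z^2 - 44*s^3*z + 36*s^3 + 47*s^2*z^3 + 56*s^2*z^2 + 72*s^2*z + 76*s*z^3 - 36*s*z^2 - 72*z^3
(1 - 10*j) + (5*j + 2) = 3 - 5*j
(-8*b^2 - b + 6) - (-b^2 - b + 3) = 3 - 7*b^2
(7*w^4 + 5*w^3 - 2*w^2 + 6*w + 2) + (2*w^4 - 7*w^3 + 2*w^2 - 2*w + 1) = 9*w^4 - 2*w^3 + 4*w + 3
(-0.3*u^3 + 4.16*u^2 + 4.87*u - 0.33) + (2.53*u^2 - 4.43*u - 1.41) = -0.3*u^3 + 6.69*u^2 + 0.44*u - 1.74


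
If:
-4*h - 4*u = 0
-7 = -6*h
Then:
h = 7/6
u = -7/6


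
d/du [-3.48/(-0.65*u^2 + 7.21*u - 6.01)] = (25.0908 - 4.524*u)/(0.65*u^2 - 7.21*u + 6.01)^2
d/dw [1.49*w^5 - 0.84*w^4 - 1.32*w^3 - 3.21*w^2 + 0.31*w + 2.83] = 7.45*w^4 - 3.36*w^3 - 3.96*w^2 - 6.42*w + 0.31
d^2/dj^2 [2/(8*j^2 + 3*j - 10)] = 4*(-64*j^2 - 24*j + (16*j + 3)^2 + 80)/(8*j^2 + 3*j - 10)^3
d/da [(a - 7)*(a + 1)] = 2*a - 6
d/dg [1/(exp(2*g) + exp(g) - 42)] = (-2*exp(g) - 1)*exp(g)/(exp(2*g) + exp(g) - 42)^2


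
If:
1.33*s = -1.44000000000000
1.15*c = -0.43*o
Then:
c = -0.373913043478261*o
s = -1.08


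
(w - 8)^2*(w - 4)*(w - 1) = w^4 - 21*w^3 + 148*w^2 - 384*w + 256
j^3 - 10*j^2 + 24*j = j*(j - 6)*(j - 4)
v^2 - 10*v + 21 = (v - 7)*(v - 3)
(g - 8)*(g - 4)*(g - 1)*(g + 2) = g^4 - 11*g^3 + 18*g^2 + 56*g - 64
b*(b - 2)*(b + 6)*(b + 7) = b^4 + 11*b^3 + 16*b^2 - 84*b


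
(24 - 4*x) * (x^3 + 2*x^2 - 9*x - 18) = -4*x^4 + 16*x^3 + 84*x^2 - 144*x - 432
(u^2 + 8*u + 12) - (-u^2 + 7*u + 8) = 2*u^2 + u + 4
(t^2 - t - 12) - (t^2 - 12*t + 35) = 11*t - 47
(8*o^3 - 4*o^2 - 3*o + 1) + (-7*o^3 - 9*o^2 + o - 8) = o^3 - 13*o^2 - 2*o - 7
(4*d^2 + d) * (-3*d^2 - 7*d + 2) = -12*d^4 - 31*d^3 + d^2 + 2*d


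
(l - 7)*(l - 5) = l^2 - 12*l + 35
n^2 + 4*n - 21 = (n - 3)*(n + 7)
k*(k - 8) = k^2 - 8*k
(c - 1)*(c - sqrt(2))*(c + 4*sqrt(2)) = c^3 - c^2 + 3*sqrt(2)*c^2 - 8*c - 3*sqrt(2)*c + 8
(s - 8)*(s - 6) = s^2 - 14*s + 48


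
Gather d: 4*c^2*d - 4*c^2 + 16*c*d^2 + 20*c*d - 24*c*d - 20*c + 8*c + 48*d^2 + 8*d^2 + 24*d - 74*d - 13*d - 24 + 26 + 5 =-4*c^2 - 12*c + d^2*(16*c + 56) + d*(4*c^2 - 4*c - 63) + 7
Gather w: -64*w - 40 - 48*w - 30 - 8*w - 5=-120*w - 75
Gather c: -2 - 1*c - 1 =-c - 3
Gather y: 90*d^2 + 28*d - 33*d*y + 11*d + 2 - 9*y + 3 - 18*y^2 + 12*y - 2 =90*d^2 + 39*d - 18*y^2 + y*(3 - 33*d) + 3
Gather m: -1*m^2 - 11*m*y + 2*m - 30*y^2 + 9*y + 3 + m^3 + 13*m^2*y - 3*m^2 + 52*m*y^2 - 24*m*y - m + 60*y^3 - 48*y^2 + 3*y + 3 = m^3 + m^2*(13*y - 4) + m*(52*y^2 - 35*y + 1) + 60*y^3 - 78*y^2 + 12*y + 6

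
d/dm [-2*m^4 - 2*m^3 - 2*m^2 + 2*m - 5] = -8*m^3 - 6*m^2 - 4*m + 2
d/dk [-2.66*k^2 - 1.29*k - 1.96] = -5.32*k - 1.29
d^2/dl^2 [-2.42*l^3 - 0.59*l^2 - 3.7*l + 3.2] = -14.52*l - 1.18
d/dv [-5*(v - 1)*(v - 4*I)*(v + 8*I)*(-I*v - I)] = 20*I*v^3 - 60*v^2 + 310*I*v + 20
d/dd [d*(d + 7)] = 2*d + 7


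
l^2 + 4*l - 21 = (l - 3)*(l + 7)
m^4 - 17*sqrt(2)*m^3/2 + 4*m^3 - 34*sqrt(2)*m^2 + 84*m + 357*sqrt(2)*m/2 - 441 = (m - 3)*(m + 7)*(m - 7*sqrt(2))*(m - 3*sqrt(2)/2)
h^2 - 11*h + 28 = (h - 7)*(h - 4)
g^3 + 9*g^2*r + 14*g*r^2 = g*(g + 2*r)*(g + 7*r)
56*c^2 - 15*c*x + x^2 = (-8*c + x)*(-7*c + x)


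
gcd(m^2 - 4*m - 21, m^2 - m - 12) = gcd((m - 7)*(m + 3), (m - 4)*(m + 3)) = m + 3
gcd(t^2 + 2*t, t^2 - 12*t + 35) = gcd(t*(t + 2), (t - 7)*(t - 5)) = 1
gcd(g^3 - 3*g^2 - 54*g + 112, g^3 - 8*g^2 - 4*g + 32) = g^2 - 10*g + 16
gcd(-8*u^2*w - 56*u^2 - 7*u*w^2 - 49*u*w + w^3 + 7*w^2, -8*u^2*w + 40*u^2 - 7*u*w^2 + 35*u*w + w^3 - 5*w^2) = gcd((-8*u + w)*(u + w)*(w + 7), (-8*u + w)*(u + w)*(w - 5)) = 8*u^2 + 7*u*w - w^2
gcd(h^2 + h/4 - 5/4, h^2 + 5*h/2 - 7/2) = h - 1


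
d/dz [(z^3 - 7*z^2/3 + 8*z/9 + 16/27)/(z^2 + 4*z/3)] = (81*z^4 + 216*z^3 - 324*z^2 - 96*z - 64)/(9*z^2*(9*z^2 + 24*z + 16))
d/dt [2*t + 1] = 2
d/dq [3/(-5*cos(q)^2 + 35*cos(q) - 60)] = 3*(7 - 2*cos(q))*sin(q)/(5*(cos(q)^2 - 7*cos(q) + 12)^2)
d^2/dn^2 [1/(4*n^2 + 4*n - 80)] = (-n^2 - n + (2*n + 1)^2 + 20)/(2*(n^2 + n - 20)^3)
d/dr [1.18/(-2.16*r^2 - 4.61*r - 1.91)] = (5.0976*r + 5.4398)/(2.16*r^2 + 4.61*r + 1.91)^2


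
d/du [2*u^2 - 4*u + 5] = 4*u - 4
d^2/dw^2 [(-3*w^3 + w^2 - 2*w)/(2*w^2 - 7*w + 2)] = 6*(-43*w^3 + 38*w^2 - 4*w - 8)/(8*w^6 - 84*w^5 + 318*w^4 - 511*w^3 + 318*w^2 - 84*w + 8)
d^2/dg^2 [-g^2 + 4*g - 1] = -2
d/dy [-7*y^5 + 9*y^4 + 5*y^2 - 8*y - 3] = -35*y^4 + 36*y^3 + 10*y - 8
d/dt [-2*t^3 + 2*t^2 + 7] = 2*t*(2 - 3*t)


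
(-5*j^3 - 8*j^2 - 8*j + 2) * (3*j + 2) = -15*j^4 - 34*j^3 - 40*j^2 - 10*j + 4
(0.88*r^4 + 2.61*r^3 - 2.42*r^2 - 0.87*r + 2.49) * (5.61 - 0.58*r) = -0.5104*r^5 + 3.423*r^4 + 16.0457*r^3 - 13.0716*r^2 - 6.3249*r + 13.9689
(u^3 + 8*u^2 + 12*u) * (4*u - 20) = 4*u^4 + 12*u^3 - 112*u^2 - 240*u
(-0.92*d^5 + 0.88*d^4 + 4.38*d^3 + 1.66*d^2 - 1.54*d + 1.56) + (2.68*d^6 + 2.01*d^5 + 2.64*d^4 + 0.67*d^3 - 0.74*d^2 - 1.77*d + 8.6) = 2.68*d^6 + 1.09*d^5 + 3.52*d^4 + 5.05*d^3 + 0.92*d^2 - 3.31*d + 10.16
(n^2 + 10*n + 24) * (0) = 0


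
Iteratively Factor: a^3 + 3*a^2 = (a + 3)*(a^2) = a*(a + 3)*(a)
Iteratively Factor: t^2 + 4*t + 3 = (t + 1)*(t + 3)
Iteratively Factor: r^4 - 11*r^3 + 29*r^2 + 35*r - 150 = (r + 2)*(r^3 - 13*r^2 + 55*r - 75) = (r - 5)*(r + 2)*(r^2 - 8*r + 15) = (r - 5)^2*(r + 2)*(r - 3)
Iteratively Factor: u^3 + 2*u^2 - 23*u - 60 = (u + 3)*(u^2 - u - 20) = (u + 3)*(u + 4)*(u - 5)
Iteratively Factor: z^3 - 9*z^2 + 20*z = (z)*(z^2 - 9*z + 20) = z*(z - 4)*(z - 5)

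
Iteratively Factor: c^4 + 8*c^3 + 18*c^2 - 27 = (c + 3)*(c^3 + 5*c^2 + 3*c - 9) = (c - 1)*(c + 3)*(c^2 + 6*c + 9) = (c - 1)*(c + 3)^2*(c + 3)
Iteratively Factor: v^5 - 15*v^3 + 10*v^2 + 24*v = (v)*(v^4 - 15*v^2 + 10*v + 24) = v*(v + 1)*(v^3 - v^2 - 14*v + 24) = v*(v - 2)*(v + 1)*(v^2 + v - 12) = v*(v - 2)*(v + 1)*(v + 4)*(v - 3)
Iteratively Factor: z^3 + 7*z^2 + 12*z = (z + 3)*(z^2 + 4*z) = (z + 3)*(z + 4)*(z)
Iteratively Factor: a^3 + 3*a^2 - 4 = (a + 2)*(a^2 + a - 2) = (a - 1)*(a + 2)*(a + 2)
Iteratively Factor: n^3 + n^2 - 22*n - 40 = (n - 5)*(n^2 + 6*n + 8) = (n - 5)*(n + 4)*(n + 2)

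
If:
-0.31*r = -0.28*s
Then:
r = 0.903225806451613*s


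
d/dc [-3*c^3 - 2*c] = -9*c^2 - 2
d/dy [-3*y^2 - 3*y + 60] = -6*y - 3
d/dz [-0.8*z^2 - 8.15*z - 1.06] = -1.6*z - 8.15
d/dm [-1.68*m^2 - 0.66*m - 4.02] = -3.36*m - 0.66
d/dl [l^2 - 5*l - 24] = 2*l - 5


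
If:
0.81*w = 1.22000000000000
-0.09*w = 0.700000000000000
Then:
No Solution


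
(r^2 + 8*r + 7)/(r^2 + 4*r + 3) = (r + 7)/(r + 3)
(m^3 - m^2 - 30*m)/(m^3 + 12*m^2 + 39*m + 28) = m*(m^2 - m - 30)/(m^3 + 12*m^2 + 39*m + 28)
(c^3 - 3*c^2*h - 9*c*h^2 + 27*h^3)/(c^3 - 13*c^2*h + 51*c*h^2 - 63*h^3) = (c + 3*h)/(c - 7*h)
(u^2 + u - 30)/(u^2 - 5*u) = (u + 6)/u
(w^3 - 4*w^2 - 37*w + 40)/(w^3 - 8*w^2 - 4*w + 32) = (w^2 + 4*w - 5)/(w^2 - 4)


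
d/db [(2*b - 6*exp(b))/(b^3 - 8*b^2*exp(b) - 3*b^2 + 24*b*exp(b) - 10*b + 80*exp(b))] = 2*((1 - 3*exp(b))*(b^3 - 8*b^2*exp(b) - 3*b^2 + 24*b*exp(b) - 10*b + 80*exp(b)) + (b - 3*exp(b))*(8*b^2*exp(b) - 3*b^2 - 8*b*exp(b) + 6*b - 104*exp(b) + 10))/(b^3 - 8*b^2*exp(b) - 3*b^2 + 24*b*exp(b) - 10*b + 80*exp(b))^2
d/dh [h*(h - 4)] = 2*h - 4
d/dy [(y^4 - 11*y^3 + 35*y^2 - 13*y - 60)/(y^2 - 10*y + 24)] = (2*y^3 - 25*y^2 + 84*y - 57)/(y^2 - 12*y + 36)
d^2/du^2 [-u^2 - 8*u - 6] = -2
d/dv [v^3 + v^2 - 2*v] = 3*v^2 + 2*v - 2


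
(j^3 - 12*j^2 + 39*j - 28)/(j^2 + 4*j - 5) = (j^2 - 11*j + 28)/(j + 5)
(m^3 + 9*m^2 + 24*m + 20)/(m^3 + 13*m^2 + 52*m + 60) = (m + 2)/(m + 6)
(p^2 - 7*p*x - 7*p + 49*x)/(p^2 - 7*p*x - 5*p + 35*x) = (p - 7)/(p - 5)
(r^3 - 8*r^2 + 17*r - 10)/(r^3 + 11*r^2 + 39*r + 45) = (r^3 - 8*r^2 + 17*r - 10)/(r^3 + 11*r^2 + 39*r + 45)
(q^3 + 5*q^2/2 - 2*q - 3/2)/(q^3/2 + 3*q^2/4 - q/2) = 2*(2*q^3 + 5*q^2 - 4*q - 3)/(q*(2*q^2 + 3*q - 2))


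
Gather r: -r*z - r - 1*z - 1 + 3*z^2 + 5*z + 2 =r*(-z - 1) + 3*z^2 + 4*z + 1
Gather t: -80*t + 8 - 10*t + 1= 9 - 90*t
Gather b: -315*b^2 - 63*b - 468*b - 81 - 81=-315*b^2 - 531*b - 162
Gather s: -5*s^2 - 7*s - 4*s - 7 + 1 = -5*s^2 - 11*s - 6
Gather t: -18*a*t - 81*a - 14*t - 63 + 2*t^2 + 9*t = -81*a + 2*t^2 + t*(-18*a - 5) - 63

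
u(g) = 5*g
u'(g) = 5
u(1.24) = 6.20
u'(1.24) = 5.00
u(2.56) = 12.80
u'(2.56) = 5.00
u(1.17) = 5.85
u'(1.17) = 5.00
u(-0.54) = -2.70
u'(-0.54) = 5.00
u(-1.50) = -7.50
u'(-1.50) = 5.00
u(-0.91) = -4.55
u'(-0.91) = 5.00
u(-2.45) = -12.25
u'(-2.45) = 5.00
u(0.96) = 4.80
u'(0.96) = 5.00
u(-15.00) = -75.00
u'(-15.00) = 5.00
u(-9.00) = -45.00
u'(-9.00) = 5.00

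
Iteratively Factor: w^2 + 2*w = (w)*(w + 2)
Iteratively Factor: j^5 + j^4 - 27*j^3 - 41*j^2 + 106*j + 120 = (j - 2)*(j^4 + 3*j^3 - 21*j^2 - 83*j - 60) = (j - 2)*(j + 3)*(j^3 - 21*j - 20) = (j - 2)*(j + 1)*(j + 3)*(j^2 - j - 20) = (j - 5)*(j - 2)*(j + 1)*(j + 3)*(j + 4)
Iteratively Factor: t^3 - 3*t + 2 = (t - 1)*(t^2 + t - 2) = (t - 1)*(t + 2)*(t - 1)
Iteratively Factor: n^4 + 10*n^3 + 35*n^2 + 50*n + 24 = (n + 3)*(n^3 + 7*n^2 + 14*n + 8) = (n + 3)*(n + 4)*(n^2 + 3*n + 2) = (n + 2)*(n + 3)*(n + 4)*(n + 1)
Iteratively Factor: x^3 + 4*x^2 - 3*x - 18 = (x + 3)*(x^2 + x - 6) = (x + 3)^2*(x - 2)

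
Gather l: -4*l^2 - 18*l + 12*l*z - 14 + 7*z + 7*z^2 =-4*l^2 + l*(12*z - 18) + 7*z^2 + 7*z - 14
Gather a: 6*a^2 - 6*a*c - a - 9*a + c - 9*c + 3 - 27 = 6*a^2 + a*(-6*c - 10) - 8*c - 24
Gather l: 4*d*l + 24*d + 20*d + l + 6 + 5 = 44*d + l*(4*d + 1) + 11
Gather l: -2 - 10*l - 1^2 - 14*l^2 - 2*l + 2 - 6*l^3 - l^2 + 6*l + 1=-6*l^3 - 15*l^2 - 6*l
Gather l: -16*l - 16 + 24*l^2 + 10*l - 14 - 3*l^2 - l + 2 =21*l^2 - 7*l - 28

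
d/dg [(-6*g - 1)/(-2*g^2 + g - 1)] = (12*g^2 - 6*g - (4*g - 1)*(6*g + 1) + 6)/(2*g^2 - g + 1)^2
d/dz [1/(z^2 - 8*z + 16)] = 2*(4 - z)/(z^2 - 8*z + 16)^2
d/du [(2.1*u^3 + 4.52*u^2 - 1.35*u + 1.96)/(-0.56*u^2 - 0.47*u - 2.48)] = (-1.176*u^4 - 1.974*u^3 - 18.5044*u^2 - 20.224*u + 4.2692)/(0.3136*u^4 + 0.5264*u^3 + 2.9985*u^2 + 2.3312*u + 6.1504)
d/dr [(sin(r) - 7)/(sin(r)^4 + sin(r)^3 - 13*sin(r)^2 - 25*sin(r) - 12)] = (-3*sin(r)^3 + 29*sin(r)^2 + 5*sin(r) - 187)*cos(r)/((sin(r) - 4)^2*(sin(r) + 1)^3*(sin(r) + 3)^2)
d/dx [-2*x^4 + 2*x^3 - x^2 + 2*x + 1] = -8*x^3 + 6*x^2 - 2*x + 2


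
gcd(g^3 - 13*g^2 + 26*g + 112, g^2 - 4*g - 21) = g - 7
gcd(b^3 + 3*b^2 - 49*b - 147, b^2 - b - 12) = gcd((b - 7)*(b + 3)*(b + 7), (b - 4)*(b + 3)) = b + 3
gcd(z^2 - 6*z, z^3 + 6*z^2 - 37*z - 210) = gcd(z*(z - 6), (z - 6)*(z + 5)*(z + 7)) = z - 6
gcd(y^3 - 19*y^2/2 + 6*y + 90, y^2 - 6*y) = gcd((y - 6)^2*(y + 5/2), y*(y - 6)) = y - 6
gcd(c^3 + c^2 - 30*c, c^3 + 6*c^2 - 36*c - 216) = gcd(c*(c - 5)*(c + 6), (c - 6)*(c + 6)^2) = c + 6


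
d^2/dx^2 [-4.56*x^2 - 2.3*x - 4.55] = -9.12000000000000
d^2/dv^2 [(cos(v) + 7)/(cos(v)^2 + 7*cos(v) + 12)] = (-9*(1 - cos(2*v))^2*cos(v) - 21*(1 - cos(2*v))^2 + 2447*cos(v) + 154*cos(2*v) - 81*cos(3*v) + 2*cos(5*v) + 1638)/(4*(cos(v) + 3)^3*(cos(v) + 4)^3)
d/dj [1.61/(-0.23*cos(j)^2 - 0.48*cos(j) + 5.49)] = -(0.7406*cos(j) + 0.7728)*sin(j)/(0.23*cos(j)^2 + 0.48*cos(j) - 5.49)^2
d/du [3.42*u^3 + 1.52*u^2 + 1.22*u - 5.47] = 10.26*u^2 + 3.04*u + 1.22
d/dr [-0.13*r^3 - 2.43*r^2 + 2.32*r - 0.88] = -0.39*r^2 - 4.86*r + 2.32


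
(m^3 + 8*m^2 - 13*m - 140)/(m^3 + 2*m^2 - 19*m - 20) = (m + 7)/(m + 1)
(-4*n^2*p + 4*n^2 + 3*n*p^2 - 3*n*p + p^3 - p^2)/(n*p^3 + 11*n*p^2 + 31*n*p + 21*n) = (-4*n^2*p + 4*n^2 + 3*n*p^2 - 3*n*p + p^3 - p^2)/(n*(p^3 + 11*p^2 + 31*p + 21))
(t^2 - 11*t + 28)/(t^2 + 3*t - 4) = (t^2 - 11*t + 28)/(t^2 + 3*t - 4)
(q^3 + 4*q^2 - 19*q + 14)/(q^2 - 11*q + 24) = (q^3 + 4*q^2 - 19*q + 14)/(q^2 - 11*q + 24)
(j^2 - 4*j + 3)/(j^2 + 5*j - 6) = (j - 3)/(j + 6)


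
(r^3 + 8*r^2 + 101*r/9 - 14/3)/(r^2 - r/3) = r + 25/3 + 14/r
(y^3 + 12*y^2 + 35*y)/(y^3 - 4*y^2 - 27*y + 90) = y*(y + 7)/(y^2 - 9*y + 18)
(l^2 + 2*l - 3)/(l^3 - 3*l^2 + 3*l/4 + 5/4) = 4*(l + 3)/(4*l^2 - 8*l - 5)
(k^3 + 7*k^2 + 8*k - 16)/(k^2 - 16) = (k^2 + 3*k - 4)/(k - 4)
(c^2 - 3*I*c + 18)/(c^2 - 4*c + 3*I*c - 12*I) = (c - 6*I)/(c - 4)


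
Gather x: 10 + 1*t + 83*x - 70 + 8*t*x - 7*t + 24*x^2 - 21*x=-6*t + 24*x^2 + x*(8*t + 62) - 60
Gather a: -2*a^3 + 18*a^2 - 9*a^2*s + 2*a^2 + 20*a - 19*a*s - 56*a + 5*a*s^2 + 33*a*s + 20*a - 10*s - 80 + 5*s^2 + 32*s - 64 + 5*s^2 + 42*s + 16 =-2*a^3 + a^2*(20 - 9*s) + a*(5*s^2 + 14*s - 16) + 10*s^2 + 64*s - 128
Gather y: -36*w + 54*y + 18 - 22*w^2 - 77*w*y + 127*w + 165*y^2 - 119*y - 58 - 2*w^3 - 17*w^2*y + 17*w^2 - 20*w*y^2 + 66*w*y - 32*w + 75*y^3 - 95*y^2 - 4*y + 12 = -2*w^3 - 5*w^2 + 59*w + 75*y^3 + y^2*(70 - 20*w) + y*(-17*w^2 - 11*w - 69) - 28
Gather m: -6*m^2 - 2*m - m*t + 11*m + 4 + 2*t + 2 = -6*m^2 + m*(9 - t) + 2*t + 6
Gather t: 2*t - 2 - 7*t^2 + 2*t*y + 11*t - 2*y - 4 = -7*t^2 + t*(2*y + 13) - 2*y - 6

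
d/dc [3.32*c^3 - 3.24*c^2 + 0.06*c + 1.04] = 9.96*c^2 - 6.48*c + 0.06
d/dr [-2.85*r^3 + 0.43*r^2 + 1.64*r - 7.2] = -8.55*r^2 + 0.86*r + 1.64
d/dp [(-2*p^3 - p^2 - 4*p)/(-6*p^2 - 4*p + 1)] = 2*(6*p^4 + 8*p^3 - 13*p^2 - p - 2)/(36*p^4 + 48*p^3 + 4*p^2 - 8*p + 1)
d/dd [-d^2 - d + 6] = -2*d - 1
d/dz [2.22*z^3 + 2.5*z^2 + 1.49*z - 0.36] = 6.66*z^2 + 5.0*z + 1.49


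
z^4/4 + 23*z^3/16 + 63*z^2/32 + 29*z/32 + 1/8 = (z/4 + 1)*(z + 1/4)*(z + 1/2)*(z + 1)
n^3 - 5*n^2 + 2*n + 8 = (n - 4)*(n - 2)*(n + 1)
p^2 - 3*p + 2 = (p - 2)*(p - 1)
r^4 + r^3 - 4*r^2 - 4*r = r*(r - 2)*(r + 1)*(r + 2)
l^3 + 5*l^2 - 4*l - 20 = (l - 2)*(l + 2)*(l + 5)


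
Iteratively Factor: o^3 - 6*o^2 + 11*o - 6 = (o - 2)*(o^2 - 4*o + 3) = (o - 3)*(o - 2)*(o - 1)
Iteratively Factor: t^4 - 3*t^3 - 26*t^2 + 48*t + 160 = (t + 4)*(t^3 - 7*t^2 + 2*t + 40) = (t - 4)*(t + 4)*(t^2 - 3*t - 10) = (t - 5)*(t - 4)*(t + 4)*(t + 2)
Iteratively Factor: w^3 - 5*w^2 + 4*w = (w - 4)*(w^2 - w) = (w - 4)*(w - 1)*(w)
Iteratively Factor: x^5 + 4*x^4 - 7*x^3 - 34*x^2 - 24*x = (x + 2)*(x^4 + 2*x^3 - 11*x^2 - 12*x) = x*(x + 2)*(x^3 + 2*x^2 - 11*x - 12) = x*(x - 3)*(x + 2)*(x^2 + 5*x + 4) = x*(x - 3)*(x + 2)*(x + 4)*(x + 1)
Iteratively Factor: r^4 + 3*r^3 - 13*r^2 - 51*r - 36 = (r - 4)*(r^3 + 7*r^2 + 15*r + 9) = (r - 4)*(r + 3)*(r^2 + 4*r + 3) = (r - 4)*(r + 1)*(r + 3)*(r + 3)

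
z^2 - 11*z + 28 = (z - 7)*(z - 4)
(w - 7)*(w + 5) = w^2 - 2*w - 35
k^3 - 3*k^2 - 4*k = k*(k - 4)*(k + 1)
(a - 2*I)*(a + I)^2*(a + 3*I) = a^4 + 3*I*a^3 + 3*a^2 + 11*I*a - 6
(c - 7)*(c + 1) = c^2 - 6*c - 7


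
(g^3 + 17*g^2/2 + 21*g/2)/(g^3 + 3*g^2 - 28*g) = (g + 3/2)/(g - 4)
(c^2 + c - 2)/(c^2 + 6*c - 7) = (c + 2)/(c + 7)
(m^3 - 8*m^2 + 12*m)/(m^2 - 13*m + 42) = m*(m - 2)/(m - 7)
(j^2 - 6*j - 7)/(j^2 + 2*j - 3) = (j^2 - 6*j - 7)/(j^2 + 2*j - 3)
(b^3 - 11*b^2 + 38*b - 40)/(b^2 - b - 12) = (b^2 - 7*b + 10)/(b + 3)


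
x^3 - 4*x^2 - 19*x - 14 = (x - 7)*(x + 1)*(x + 2)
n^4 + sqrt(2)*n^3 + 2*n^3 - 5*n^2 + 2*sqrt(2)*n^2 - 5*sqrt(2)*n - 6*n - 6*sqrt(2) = (n - 2)*(n + 1)*(n + 3)*(n + sqrt(2))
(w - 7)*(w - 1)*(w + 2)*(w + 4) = w^4 - 2*w^3 - 33*w^2 - 22*w + 56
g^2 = g^2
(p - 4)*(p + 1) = p^2 - 3*p - 4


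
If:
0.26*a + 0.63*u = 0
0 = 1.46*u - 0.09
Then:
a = -0.15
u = 0.06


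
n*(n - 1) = n^2 - n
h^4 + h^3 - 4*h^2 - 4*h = h*(h - 2)*(h + 1)*(h + 2)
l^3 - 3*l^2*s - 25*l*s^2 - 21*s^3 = (l - 7*s)*(l + s)*(l + 3*s)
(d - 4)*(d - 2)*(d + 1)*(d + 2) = d^4 - 3*d^3 - 8*d^2 + 12*d + 16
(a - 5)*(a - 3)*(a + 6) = a^3 - 2*a^2 - 33*a + 90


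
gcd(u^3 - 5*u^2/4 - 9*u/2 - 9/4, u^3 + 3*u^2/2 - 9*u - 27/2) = u - 3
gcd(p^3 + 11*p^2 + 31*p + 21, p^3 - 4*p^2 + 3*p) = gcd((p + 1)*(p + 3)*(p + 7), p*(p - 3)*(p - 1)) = 1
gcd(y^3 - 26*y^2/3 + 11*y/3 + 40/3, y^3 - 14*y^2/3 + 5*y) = y - 5/3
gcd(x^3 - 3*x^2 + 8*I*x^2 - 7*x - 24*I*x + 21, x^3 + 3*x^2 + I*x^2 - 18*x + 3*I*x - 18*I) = x^2 + x*(-3 + I) - 3*I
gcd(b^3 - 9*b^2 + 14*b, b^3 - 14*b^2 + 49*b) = b^2 - 7*b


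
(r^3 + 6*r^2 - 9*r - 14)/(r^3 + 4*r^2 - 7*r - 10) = (r + 7)/(r + 5)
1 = 1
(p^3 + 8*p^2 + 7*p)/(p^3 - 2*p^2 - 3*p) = (p + 7)/(p - 3)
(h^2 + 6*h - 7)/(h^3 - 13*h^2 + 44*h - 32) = (h + 7)/(h^2 - 12*h + 32)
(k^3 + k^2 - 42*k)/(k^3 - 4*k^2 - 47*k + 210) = k/(k - 5)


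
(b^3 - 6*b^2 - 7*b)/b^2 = b - 6 - 7/b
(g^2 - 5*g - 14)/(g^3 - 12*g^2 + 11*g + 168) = (g + 2)/(g^2 - 5*g - 24)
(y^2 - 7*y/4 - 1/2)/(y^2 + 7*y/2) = (4*y^2 - 7*y - 2)/(2*y*(2*y + 7))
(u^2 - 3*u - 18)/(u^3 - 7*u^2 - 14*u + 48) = (u - 6)/(u^2 - 10*u + 16)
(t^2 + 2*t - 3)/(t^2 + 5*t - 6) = (t + 3)/(t + 6)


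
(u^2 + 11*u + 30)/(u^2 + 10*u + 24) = (u + 5)/(u + 4)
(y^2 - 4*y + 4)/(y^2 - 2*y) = (y - 2)/y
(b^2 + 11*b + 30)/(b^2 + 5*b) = (b + 6)/b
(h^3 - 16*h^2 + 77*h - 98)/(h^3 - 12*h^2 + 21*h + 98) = (h - 2)/(h + 2)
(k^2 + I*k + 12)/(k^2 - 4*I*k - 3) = (k + 4*I)/(k - I)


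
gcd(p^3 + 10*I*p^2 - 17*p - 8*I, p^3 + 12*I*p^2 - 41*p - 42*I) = 1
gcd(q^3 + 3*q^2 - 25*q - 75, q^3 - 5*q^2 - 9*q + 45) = q^2 - 2*q - 15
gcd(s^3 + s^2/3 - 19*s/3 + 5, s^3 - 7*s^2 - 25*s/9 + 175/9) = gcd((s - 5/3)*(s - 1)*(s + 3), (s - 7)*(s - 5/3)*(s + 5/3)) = s - 5/3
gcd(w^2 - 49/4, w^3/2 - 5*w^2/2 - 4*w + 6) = 1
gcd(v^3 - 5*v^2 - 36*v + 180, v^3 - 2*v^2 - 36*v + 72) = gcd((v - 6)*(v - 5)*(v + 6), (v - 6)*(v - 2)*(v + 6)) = v^2 - 36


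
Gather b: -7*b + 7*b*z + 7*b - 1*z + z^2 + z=7*b*z + z^2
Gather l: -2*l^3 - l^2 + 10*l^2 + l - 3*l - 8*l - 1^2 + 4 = -2*l^3 + 9*l^2 - 10*l + 3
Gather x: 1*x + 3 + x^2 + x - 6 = x^2 + 2*x - 3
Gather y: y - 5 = y - 5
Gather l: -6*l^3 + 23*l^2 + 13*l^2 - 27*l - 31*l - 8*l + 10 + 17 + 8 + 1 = -6*l^3 + 36*l^2 - 66*l + 36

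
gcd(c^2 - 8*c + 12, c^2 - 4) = c - 2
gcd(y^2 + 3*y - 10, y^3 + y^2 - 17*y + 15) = y + 5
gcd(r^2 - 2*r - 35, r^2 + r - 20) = r + 5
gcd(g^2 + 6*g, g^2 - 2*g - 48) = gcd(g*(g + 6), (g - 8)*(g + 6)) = g + 6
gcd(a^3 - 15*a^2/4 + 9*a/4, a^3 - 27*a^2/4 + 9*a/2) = a^2 - 3*a/4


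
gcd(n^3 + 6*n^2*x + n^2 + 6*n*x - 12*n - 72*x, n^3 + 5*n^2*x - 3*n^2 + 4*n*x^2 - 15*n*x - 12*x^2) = n - 3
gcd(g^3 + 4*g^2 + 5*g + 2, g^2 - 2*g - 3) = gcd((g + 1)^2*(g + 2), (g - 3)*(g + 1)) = g + 1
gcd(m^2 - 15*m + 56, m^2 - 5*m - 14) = m - 7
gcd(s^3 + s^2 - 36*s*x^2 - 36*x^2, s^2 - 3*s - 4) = s + 1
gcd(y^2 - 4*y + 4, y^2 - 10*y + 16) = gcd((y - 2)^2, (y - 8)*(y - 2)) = y - 2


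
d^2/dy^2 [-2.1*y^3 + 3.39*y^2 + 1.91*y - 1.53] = 6.78 - 12.6*y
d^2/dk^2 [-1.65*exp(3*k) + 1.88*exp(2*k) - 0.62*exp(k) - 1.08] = (-14.85*exp(2*k) + 7.52*exp(k) - 0.62)*exp(k)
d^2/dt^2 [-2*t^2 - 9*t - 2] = -4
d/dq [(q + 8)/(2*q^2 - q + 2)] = (2*q^2 - q - (q + 8)*(4*q - 1) + 2)/(2*q^2 - q + 2)^2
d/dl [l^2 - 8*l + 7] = 2*l - 8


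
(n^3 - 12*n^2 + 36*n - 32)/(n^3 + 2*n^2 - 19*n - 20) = (n^3 - 12*n^2 + 36*n - 32)/(n^3 + 2*n^2 - 19*n - 20)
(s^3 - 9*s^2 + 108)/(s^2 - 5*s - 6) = (s^2 - 3*s - 18)/(s + 1)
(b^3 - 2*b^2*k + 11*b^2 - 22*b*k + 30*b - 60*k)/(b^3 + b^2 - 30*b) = (b^2 - 2*b*k + 5*b - 10*k)/(b*(b - 5))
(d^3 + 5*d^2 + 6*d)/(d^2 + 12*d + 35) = d*(d^2 + 5*d + 6)/(d^2 + 12*d + 35)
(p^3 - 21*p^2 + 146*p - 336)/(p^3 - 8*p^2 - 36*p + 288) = (p - 7)/(p + 6)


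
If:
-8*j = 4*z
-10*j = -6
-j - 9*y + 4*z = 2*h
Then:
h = -9*y/2 - 27/10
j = 3/5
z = -6/5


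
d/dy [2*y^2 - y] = 4*y - 1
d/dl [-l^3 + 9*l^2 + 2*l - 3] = -3*l^2 + 18*l + 2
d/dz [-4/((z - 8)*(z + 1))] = 4*(2*z - 7)/((z - 8)^2*(z + 1)^2)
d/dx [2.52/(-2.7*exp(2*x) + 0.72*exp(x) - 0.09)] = (13.608*exp(x) - 1.8144)*exp(x)/(2.7*exp(2*x) - 0.72*exp(x) + 0.09)^2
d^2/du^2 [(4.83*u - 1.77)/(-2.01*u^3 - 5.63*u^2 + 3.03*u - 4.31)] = (-117.082098*u^5 - 242.13465*u^4 - 44.5467360000001*u^3 + 774.055368*u^2 + 430.040754*u - 179.551614)/(8.120601*u^9 + 68.237289*u^8 + 154.407798*u^7 + 24.961706*u^6 + 59.8755239999999*u^5 + 407.41116*u^4 - 356.947398*u^3 + 432.459366*u^2 - 168.856749*u + 80.062991)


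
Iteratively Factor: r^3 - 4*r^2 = (r)*(r^2 - 4*r) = r*(r - 4)*(r)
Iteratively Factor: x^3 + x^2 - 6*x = (x + 3)*(x^2 - 2*x) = x*(x + 3)*(x - 2)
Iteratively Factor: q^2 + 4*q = (q + 4)*(q)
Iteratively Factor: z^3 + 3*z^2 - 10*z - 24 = (z - 3)*(z^2 + 6*z + 8) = (z - 3)*(z + 4)*(z + 2)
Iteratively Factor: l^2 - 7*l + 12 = (l - 4)*(l - 3)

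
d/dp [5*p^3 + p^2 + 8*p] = 15*p^2 + 2*p + 8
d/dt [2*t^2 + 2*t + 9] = 4*t + 2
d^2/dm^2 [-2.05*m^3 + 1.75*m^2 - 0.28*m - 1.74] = 3.5 - 12.3*m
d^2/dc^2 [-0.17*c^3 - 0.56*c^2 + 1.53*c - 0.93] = -1.02*c - 1.12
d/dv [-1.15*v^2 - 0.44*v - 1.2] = -2.3*v - 0.44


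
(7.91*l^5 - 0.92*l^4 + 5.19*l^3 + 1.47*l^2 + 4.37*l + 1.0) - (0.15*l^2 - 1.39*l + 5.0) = 7.91*l^5 - 0.92*l^4 + 5.19*l^3 + 1.32*l^2 + 5.76*l - 4.0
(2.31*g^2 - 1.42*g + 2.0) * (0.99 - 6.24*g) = -14.4144*g^3 + 11.1477*g^2 - 13.8858*g + 1.98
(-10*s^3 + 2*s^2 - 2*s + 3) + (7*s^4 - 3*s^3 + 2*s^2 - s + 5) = 7*s^4 - 13*s^3 + 4*s^2 - 3*s + 8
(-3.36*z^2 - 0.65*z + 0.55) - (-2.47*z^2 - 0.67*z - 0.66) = -0.89*z^2 + 0.02*z + 1.21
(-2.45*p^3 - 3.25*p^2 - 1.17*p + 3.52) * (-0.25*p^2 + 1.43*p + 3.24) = 0.6125*p^5 - 2.691*p^4 - 12.293*p^3 - 13.0831*p^2 + 1.2428*p + 11.4048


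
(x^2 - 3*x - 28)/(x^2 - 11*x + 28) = (x + 4)/(x - 4)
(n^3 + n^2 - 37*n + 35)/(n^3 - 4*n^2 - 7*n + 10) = (n + 7)/(n + 2)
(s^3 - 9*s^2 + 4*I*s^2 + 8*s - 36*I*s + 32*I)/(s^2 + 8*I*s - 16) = (s^2 - 9*s + 8)/(s + 4*I)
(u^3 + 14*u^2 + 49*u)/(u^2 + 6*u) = (u^2 + 14*u + 49)/(u + 6)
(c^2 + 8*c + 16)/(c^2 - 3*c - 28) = (c + 4)/(c - 7)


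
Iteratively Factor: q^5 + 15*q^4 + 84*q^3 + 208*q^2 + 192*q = (q)*(q^4 + 15*q^3 + 84*q^2 + 208*q + 192) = q*(q + 4)*(q^3 + 11*q^2 + 40*q + 48) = q*(q + 3)*(q + 4)*(q^2 + 8*q + 16) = q*(q + 3)*(q + 4)^2*(q + 4)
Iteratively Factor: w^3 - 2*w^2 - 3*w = (w + 1)*(w^2 - 3*w) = w*(w + 1)*(w - 3)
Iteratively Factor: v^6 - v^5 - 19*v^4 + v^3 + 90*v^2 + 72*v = (v + 1)*(v^5 - 2*v^4 - 17*v^3 + 18*v^2 + 72*v) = (v + 1)*(v + 3)*(v^4 - 5*v^3 - 2*v^2 + 24*v) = (v + 1)*(v + 2)*(v + 3)*(v^3 - 7*v^2 + 12*v) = (v - 4)*(v + 1)*(v + 2)*(v + 3)*(v^2 - 3*v) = v*(v - 4)*(v + 1)*(v + 2)*(v + 3)*(v - 3)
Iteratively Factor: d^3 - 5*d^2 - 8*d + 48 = (d - 4)*(d^2 - d - 12) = (d - 4)*(d + 3)*(d - 4)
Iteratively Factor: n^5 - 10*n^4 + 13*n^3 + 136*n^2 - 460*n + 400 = (n - 5)*(n^4 - 5*n^3 - 12*n^2 + 76*n - 80) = (n - 5)*(n + 4)*(n^3 - 9*n^2 + 24*n - 20) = (n - 5)^2*(n + 4)*(n^2 - 4*n + 4) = (n - 5)^2*(n - 2)*(n + 4)*(n - 2)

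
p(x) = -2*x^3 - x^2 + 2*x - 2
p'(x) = -6*x^2 - 2*x + 2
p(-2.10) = 7.91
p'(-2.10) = -20.26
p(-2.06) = 7.12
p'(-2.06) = -19.34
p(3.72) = -111.36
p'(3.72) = -88.47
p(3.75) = -114.03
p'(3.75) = -89.88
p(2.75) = -45.66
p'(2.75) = -48.88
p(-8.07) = 967.85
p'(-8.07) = -372.61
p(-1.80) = 2.82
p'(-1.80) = -13.84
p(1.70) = -11.32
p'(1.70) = -18.74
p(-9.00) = 1357.00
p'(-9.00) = -466.00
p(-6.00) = 382.00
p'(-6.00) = -202.00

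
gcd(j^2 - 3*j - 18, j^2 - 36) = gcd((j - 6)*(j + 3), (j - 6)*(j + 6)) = j - 6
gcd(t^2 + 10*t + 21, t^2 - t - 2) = 1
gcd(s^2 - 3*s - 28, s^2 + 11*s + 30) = 1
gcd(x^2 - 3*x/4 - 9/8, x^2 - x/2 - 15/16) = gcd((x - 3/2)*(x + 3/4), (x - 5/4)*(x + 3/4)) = x + 3/4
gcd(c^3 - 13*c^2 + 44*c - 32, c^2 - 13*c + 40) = c - 8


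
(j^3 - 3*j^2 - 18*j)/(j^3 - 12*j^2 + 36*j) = (j + 3)/(j - 6)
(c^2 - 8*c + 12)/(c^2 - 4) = (c - 6)/(c + 2)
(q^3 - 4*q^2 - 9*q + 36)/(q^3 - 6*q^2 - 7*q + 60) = (q - 3)/(q - 5)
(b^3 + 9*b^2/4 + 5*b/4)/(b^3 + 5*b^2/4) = (b + 1)/b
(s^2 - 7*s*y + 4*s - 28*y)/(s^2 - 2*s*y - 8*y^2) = (-s^2 + 7*s*y - 4*s + 28*y)/(-s^2 + 2*s*y + 8*y^2)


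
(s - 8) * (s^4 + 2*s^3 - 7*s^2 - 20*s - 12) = s^5 - 6*s^4 - 23*s^3 + 36*s^2 + 148*s + 96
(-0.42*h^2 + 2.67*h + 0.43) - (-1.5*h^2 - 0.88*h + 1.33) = 1.08*h^2 + 3.55*h - 0.9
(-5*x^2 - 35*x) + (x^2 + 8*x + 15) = -4*x^2 - 27*x + 15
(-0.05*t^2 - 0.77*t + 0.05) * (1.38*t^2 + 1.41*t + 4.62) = -0.069*t^4 - 1.1331*t^3 - 1.2477*t^2 - 3.4869*t + 0.231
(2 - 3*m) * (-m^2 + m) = 3*m^3 - 5*m^2 + 2*m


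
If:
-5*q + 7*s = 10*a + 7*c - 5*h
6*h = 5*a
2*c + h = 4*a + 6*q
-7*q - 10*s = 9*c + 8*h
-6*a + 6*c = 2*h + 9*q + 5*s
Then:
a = 0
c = 0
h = 0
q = 0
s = 0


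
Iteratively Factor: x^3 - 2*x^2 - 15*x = (x)*(x^2 - 2*x - 15) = x*(x - 5)*(x + 3)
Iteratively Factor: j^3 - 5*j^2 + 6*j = (j)*(j^2 - 5*j + 6) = j*(j - 2)*(j - 3)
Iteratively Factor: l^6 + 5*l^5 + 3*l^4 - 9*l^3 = (l)*(l^5 + 5*l^4 + 3*l^3 - 9*l^2) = l*(l + 3)*(l^4 + 2*l^3 - 3*l^2) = l*(l + 3)^2*(l^3 - l^2) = l*(l - 1)*(l + 3)^2*(l^2) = l^2*(l - 1)*(l + 3)^2*(l)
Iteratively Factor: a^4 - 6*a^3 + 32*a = (a - 4)*(a^3 - 2*a^2 - 8*a) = a*(a - 4)*(a^2 - 2*a - 8) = a*(a - 4)*(a + 2)*(a - 4)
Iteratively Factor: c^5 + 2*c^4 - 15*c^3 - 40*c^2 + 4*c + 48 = (c - 1)*(c^4 + 3*c^3 - 12*c^2 - 52*c - 48) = (c - 4)*(c - 1)*(c^3 + 7*c^2 + 16*c + 12) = (c - 4)*(c - 1)*(c + 2)*(c^2 + 5*c + 6) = (c - 4)*(c - 1)*(c + 2)^2*(c + 3)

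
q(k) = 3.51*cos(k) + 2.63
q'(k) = -3.51*sin(k)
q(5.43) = 4.94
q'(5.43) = 2.64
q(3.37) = -0.79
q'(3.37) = 0.79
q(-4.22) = 0.97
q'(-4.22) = -3.09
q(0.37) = 5.90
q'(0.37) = -1.27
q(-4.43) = 1.65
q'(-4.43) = -3.37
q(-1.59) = 2.56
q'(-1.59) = 3.51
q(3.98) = 0.28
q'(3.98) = 2.61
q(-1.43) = 3.12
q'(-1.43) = 3.48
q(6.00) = 6.00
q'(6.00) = 0.98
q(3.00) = -0.84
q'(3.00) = -0.50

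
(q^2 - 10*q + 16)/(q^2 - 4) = (q - 8)/(q + 2)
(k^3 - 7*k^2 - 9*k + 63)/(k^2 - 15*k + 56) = (k^2 - 9)/(k - 8)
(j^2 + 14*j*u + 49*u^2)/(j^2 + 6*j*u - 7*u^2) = (-j - 7*u)/(-j + u)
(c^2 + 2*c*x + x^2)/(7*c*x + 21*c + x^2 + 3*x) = (c^2 + 2*c*x + x^2)/(7*c*x + 21*c + x^2 + 3*x)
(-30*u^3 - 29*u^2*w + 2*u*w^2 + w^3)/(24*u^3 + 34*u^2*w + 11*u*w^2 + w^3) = (-5*u + w)/(4*u + w)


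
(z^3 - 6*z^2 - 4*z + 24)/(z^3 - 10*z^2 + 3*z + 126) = (z^2 - 4)/(z^2 - 4*z - 21)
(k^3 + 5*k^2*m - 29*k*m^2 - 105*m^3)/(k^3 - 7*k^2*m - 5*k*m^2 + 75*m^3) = (k + 7*m)/(k - 5*m)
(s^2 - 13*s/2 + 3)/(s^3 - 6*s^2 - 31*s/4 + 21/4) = 2*(s - 6)/(2*s^2 - 11*s - 21)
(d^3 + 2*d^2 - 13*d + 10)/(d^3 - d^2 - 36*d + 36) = (d^2 + 3*d - 10)/(d^2 - 36)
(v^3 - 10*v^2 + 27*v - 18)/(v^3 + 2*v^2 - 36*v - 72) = (v^2 - 4*v + 3)/(v^2 + 8*v + 12)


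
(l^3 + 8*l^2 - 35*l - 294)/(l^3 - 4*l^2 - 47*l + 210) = (l + 7)/(l - 5)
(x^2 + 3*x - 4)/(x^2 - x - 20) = (x - 1)/(x - 5)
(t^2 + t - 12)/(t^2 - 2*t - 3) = (t + 4)/(t + 1)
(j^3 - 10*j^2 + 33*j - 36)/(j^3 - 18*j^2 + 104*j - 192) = (j^2 - 6*j + 9)/(j^2 - 14*j + 48)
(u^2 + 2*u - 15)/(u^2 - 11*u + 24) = (u + 5)/(u - 8)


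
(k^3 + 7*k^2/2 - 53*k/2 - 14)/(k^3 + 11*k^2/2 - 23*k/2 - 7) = (k - 4)/(k - 2)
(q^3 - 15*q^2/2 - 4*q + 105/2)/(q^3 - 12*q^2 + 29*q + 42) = (2*q^2 - q - 15)/(2*(q^2 - 5*q - 6))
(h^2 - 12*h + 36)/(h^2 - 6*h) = (h - 6)/h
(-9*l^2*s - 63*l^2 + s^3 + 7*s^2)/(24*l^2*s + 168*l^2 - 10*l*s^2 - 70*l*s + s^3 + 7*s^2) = (-9*l^2 + s^2)/(24*l^2 - 10*l*s + s^2)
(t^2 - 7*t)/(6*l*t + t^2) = (t - 7)/(6*l + t)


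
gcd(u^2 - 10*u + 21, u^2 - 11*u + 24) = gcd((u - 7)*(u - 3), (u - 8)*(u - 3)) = u - 3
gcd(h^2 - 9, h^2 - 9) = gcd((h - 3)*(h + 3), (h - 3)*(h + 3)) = h^2 - 9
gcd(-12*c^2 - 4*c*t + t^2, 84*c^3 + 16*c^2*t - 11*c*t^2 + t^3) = -12*c^2 - 4*c*t + t^2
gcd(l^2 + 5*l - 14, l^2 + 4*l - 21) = l + 7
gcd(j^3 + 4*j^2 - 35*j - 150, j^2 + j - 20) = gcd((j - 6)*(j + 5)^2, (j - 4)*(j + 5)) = j + 5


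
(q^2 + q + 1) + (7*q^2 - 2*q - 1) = 8*q^2 - q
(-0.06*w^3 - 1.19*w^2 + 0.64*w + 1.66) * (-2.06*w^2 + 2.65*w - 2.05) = 0.1236*w^5 + 2.2924*w^4 - 4.3489*w^3 + 0.7159*w^2 + 3.087*w - 3.403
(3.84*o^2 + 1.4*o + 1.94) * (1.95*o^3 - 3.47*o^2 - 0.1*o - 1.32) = 7.488*o^5 - 10.5948*o^4 - 1.459*o^3 - 11.9406*o^2 - 2.042*o - 2.5608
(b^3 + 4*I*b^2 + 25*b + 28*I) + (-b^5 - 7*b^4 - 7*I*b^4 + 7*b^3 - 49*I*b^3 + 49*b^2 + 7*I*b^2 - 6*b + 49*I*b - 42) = -b^5 - 7*b^4 - 7*I*b^4 + 8*b^3 - 49*I*b^3 + 49*b^2 + 11*I*b^2 + 19*b + 49*I*b - 42 + 28*I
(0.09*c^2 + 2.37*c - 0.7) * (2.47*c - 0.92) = 0.2223*c^3 + 5.7711*c^2 - 3.9094*c + 0.644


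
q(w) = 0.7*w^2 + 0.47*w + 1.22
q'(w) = 1.4*w + 0.47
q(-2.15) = 3.45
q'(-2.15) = -2.54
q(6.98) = 38.60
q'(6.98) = 10.24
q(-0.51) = 1.16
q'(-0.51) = -0.24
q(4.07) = 14.73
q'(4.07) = 6.17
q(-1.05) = 1.50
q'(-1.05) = -1.00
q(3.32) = 10.50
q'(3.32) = 5.12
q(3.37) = 10.75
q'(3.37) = 5.19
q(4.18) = 15.42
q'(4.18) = 6.32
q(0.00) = 1.22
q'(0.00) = 0.47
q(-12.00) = 96.38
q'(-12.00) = -16.33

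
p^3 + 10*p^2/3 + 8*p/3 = p*(p + 4/3)*(p + 2)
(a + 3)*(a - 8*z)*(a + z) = a^3 - 7*a^2*z + 3*a^2 - 8*a*z^2 - 21*a*z - 24*z^2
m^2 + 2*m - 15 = (m - 3)*(m + 5)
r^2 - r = r*(r - 1)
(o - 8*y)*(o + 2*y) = o^2 - 6*o*y - 16*y^2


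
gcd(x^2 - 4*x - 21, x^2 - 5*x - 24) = x + 3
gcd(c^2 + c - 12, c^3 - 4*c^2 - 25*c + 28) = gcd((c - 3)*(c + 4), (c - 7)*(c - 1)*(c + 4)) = c + 4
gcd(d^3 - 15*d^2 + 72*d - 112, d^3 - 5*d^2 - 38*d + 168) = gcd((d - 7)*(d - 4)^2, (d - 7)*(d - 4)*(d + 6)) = d^2 - 11*d + 28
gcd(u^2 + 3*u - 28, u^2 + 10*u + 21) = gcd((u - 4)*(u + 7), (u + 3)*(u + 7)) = u + 7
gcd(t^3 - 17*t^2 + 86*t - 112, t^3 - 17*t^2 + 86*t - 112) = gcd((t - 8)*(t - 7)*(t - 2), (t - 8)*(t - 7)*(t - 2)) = t^3 - 17*t^2 + 86*t - 112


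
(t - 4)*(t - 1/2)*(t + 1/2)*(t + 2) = t^4 - 2*t^3 - 33*t^2/4 + t/2 + 2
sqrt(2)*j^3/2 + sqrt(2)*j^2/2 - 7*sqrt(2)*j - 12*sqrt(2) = (j - 4)*(j + 3)*(sqrt(2)*j/2 + sqrt(2))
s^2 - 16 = (s - 4)*(s + 4)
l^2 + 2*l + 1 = (l + 1)^2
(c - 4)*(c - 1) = c^2 - 5*c + 4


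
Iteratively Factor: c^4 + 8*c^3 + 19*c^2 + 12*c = (c + 1)*(c^3 + 7*c^2 + 12*c) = (c + 1)*(c + 4)*(c^2 + 3*c) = c*(c + 1)*(c + 4)*(c + 3)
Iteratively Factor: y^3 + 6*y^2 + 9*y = (y + 3)*(y^2 + 3*y) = (y + 3)^2*(y)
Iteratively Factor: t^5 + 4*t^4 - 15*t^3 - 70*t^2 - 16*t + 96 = (t - 1)*(t^4 + 5*t^3 - 10*t^2 - 80*t - 96) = (t - 1)*(t + 2)*(t^3 + 3*t^2 - 16*t - 48) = (t - 1)*(t + 2)*(t + 4)*(t^2 - t - 12) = (t - 4)*(t - 1)*(t + 2)*(t + 4)*(t + 3)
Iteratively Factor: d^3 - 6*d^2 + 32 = (d + 2)*(d^2 - 8*d + 16) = (d - 4)*(d + 2)*(d - 4)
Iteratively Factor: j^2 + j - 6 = (j - 2)*(j + 3)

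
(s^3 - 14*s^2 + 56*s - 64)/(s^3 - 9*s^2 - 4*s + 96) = (s - 2)/(s + 3)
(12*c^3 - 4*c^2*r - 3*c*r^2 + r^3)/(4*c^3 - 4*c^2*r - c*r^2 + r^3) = (-3*c + r)/(-c + r)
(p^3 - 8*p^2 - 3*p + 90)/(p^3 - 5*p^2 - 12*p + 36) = (p - 5)/(p - 2)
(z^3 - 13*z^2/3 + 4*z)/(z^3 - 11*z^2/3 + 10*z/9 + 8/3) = 3*z/(3*z + 2)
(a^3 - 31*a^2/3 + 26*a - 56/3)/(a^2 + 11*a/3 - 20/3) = (a^2 - 9*a + 14)/(a + 5)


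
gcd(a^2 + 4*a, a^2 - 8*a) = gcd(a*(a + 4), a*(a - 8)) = a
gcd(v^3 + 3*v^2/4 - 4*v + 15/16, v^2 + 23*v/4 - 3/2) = v - 1/4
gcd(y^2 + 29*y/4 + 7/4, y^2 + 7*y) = y + 7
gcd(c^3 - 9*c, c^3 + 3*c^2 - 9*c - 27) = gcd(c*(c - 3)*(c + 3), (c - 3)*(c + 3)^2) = c^2 - 9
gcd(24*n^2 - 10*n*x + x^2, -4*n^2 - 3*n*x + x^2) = -4*n + x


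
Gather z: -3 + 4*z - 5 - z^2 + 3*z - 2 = -z^2 + 7*z - 10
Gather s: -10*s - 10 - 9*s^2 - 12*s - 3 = -9*s^2 - 22*s - 13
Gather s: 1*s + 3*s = 4*s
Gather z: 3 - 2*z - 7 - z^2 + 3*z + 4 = -z^2 + z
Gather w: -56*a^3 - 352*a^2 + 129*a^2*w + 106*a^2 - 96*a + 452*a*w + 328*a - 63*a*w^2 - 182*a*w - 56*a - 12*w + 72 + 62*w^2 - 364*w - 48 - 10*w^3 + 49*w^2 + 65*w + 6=-56*a^3 - 246*a^2 + 176*a - 10*w^3 + w^2*(111 - 63*a) + w*(129*a^2 + 270*a - 311) + 30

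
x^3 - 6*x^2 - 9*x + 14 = (x - 7)*(x - 1)*(x + 2)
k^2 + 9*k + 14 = (k + 2)*(k + 7)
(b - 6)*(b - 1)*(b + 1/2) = b^3 - 13*b^2/2 + 5*b/2 + 3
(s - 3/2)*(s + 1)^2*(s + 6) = s^4 + 13*s^3/2 + s^2 - 27*s/2 - 9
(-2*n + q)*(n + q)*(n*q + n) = -2*n^3*q - 2*n^3 - n^2*q^2 - n^2*q + n*q^3 + n*q^2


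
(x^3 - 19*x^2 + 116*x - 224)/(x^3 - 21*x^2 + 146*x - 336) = (x - 4)/(x - 6)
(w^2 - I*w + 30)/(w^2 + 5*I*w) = (w - 6*I)/w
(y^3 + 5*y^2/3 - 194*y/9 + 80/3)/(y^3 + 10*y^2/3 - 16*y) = (y - 5/3)/y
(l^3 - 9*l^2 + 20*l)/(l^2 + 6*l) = (l^2 - 9*l + 20)/(l + 6)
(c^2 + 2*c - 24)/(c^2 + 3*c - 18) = (c - 4)/(c - 3)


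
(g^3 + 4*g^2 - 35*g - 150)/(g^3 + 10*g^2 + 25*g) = (g - 6)/g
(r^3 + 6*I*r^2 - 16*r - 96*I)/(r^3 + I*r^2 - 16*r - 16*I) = (r + 6*I)/(r + I)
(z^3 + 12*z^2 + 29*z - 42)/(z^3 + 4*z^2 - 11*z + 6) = (z + 7)/(z - 1)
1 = 1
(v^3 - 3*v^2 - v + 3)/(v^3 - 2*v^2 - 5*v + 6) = (v + 1)/(v + 2)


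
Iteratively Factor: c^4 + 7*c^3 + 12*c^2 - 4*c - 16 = (c - 1)*(c^3 + 8*c^2 + 20*c + 16) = (c - 1)*(c + 2)*(c^2 + 6*c + 8) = (c - 1)*(c + 2)^2*(c + 4)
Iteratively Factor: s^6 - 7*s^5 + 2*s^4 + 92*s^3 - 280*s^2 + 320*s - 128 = (s - 2)*(s^5 - 5*s^4 - 8*s^3 + 76*s^2 - 128*s + 64) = (s - 2)*(s - 1)*(s^4 - 4*s^3 - 12*s^2 + 64*s - 64) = (s - 2)*(s - 1)*(s + 4)*(s^3 - 8*s^2 + 20*s - 16) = (s - 2)^2*(s - 1)*(s + 4)*(s^2 - 6*s + 8) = (s - 2)^3*(s - 1)*(s + 4)*(s - 4)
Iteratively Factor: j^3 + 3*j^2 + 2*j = (j + 2)*(j^2 + j) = j*(j + 2)*(j + 1)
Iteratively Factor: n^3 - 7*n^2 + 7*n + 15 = (n - 5)*(n^2 - 2*n - 3) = (n - 5)*(n + 1)*(n - 3)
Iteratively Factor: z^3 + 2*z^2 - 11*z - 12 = (z + 1)*(z^2 + z - 12) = (z + 1)*(z + 4)*(z - 3)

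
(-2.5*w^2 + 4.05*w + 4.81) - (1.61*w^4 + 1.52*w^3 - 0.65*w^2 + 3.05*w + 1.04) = -1.61*w^4 - 1.52*w^3 - 1.85*w^2 + 1.0*w + 3.77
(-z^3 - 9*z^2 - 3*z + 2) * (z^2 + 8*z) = -z^5 - 17*z^4 - 75*z^3 - 22*z^2 + 16*z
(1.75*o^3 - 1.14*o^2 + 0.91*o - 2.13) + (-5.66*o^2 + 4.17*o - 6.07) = 1.75*o^3 - 6.8*o^2 + 5.08*o - 8.2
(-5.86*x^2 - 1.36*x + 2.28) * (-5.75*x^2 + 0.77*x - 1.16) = 33.695*x^4 + 3.3078*x^3 - 7.3596*x^2 + 3.3332*x - 2.6448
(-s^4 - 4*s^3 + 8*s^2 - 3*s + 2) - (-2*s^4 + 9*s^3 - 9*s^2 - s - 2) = s^4 - 13*s^3 + 17*s^2 - 2*s + 4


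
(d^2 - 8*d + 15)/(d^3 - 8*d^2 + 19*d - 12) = (d - 5)/(d^2 - 5*d + 4)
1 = 1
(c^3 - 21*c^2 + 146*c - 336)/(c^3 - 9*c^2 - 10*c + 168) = (c - 8)/(c + 4)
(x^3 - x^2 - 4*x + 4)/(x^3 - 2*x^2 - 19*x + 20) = (x^2 - 4)/(x^2 - x - 20)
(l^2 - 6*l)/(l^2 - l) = (l - 6)/(l - 1)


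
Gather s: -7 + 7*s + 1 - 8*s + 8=2 - s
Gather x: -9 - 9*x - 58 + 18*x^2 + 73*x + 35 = 18*x^2 + 64*x - 32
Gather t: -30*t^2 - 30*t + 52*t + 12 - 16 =-30*t^2 + 22*t - 4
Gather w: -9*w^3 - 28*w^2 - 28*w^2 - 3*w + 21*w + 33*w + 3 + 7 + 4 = -9*w^3 - 56*w^2 + 51*w + 14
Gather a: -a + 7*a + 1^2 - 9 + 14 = 6*a + 6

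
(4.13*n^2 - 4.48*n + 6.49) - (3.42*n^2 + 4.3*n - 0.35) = 0.71*n^2 - 8.78*n + 6.84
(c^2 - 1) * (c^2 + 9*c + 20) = c^4 + 9*c^3 + 19*c^2 - 9*c - 20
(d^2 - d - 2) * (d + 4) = d^3 + 3*d^2 - 6*d - 8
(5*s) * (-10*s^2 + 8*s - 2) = -50*s^3 + 40*s^2 - 10*s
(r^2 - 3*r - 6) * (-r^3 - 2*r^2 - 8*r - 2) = -r^5 + r^4 + 4*r^3 + 34*r^2 + 54*r + 12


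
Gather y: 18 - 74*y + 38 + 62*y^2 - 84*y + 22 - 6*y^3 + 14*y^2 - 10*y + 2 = -6*y^3 + 76*y^2 - 168*y + 80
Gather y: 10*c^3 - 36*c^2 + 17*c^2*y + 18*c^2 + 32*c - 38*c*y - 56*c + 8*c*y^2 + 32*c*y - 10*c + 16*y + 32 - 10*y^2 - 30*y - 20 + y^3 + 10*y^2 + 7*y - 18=10*c^3 - 18*c^2 + 8*c*y^2 - 34*c + y^3 + y*(17*c^2 - 6*c - 7) - 6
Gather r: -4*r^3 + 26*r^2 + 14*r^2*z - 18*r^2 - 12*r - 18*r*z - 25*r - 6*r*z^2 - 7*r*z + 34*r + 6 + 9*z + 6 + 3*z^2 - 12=-4*r^3 + r^2*(14*z + 8) + r*(-6*z^2 - 25*z - 3) + 3*z^2 + 9*z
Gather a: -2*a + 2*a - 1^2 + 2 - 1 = 0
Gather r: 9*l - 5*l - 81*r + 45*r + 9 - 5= 4*l - 36*r + 4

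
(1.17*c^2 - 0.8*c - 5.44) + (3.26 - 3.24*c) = 1.17*c^2 - 4.04*c - 2.18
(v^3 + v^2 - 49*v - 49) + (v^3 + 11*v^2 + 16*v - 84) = 2*v^3 + 12*v^2 - 33*v - 133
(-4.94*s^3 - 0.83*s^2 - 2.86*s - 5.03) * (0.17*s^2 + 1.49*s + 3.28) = -0.8398*s^5 - 7.5017*s^4 - 17.9261*s^3 - 7.8389*s^2 - 16.8755*s - 16.4984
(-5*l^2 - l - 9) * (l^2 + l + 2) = -5*l^4 - 6*l^3 - 20*l^2 - 11*l - 18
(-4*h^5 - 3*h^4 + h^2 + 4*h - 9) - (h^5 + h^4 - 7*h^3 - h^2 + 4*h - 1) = -5*h^5 - 4*h^4 + 7*h^3 + 2*h^2 - 8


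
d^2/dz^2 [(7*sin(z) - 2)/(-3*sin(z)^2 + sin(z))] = (63*sin(z)^2 - 51*sin(z) - 108 + 106/sin(z) - 36/sin(z)^2 + 4/sin(z)^3)/(3*sin(z) - 1)^3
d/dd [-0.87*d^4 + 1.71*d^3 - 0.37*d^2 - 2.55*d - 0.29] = -3.48*d^3 + 5.13*d^2 - 0.74*d - 2.55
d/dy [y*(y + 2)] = 2*y + 2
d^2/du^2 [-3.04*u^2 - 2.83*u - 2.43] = -6.08000000000000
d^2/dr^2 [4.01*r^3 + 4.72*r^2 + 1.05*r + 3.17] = 24.06*r + 9.44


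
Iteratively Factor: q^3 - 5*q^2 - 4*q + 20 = (q + 2)*(q^2 - 7*q + 10) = (q - 2)*(q + 2)*(q - 5)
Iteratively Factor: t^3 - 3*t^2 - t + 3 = (t - 3)*(t^2 - 1) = (t - 3)*(t + 1)*(t - 1)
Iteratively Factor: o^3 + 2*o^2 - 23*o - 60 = (o + 3)*(o^2 - o - 20) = (o - 5)*(o + 3)*(o + 4)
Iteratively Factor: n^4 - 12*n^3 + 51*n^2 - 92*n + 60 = (n - 2)*(n^3 - 10*n^2 + 31*n - 30) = (n - 3)*(n - 2)*(n^2 - 7*n + 10) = (n - 3)*(n - 2)^2*(n - 5)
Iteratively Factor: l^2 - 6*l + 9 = (l - 3)*(l - 3)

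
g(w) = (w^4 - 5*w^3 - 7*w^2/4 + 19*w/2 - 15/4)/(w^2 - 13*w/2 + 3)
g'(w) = (13/2 - 2*w)*(w^4 - 5*w^3 - 7*w^2/4 + 19*w/2 - 15/4)/(w^2 - 13*w/2 + 3)^2 + (4*w^3 - 15*w^2 - 7*w/2 + 19/2)/(w^2 - 13*w/2 + 3)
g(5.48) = -28.86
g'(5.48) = -126.22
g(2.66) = 4.84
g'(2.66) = 3.46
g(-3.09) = 5.79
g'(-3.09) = -5.13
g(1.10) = 0.21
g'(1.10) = 2.14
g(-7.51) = 47.36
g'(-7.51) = -13.73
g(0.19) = -1.13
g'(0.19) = 0.77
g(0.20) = -1.13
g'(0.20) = 0.79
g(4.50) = 7.00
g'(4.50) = -6.17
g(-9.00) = 70.00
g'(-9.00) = -16.67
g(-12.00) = 128.92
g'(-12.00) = -22.62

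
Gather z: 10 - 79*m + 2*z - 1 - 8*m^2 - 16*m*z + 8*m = -8*m^2 - 71*m + z*(2 - 16*m) + 9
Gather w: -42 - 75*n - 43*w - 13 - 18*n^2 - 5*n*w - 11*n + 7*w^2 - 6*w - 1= -18*n^2 - 86*n + 7*w^2 + w*(-5*n - 49) - 56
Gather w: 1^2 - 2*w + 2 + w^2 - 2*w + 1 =w^2 - 4*w + 4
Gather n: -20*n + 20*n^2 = 20*n^2 - 20*n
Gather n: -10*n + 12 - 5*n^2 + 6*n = -5*n^2 - 4*n + 12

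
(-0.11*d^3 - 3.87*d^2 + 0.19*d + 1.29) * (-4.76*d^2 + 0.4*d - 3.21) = 0.5236*d^5 + 18.3772*d^4 - 2.0993*d^3 + 6.3583*d^2 - 0.0939*d - 4.1409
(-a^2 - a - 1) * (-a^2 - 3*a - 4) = a^4 + 4*a^3 + 8*a^2 + 7*a + 4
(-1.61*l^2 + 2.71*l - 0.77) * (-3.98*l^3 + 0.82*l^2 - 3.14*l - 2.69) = 6.4078*l^5 - 12.106*l^4 + 10.3422*l^3 - 4.8099*l^2 - 4.8721*l + 2.0713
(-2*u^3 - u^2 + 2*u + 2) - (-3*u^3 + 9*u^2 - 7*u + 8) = u^3 - 10*u^2 + 9*u - 6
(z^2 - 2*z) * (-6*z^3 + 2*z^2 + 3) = -6*z^5 + 14*z^4 - 4*z^3 + 3*z^2 - 6*z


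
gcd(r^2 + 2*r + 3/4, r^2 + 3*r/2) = r + 3/2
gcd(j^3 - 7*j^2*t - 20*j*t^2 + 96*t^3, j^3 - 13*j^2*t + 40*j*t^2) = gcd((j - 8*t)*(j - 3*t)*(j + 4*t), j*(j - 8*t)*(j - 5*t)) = -j + 8*t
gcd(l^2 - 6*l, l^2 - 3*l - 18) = l - 6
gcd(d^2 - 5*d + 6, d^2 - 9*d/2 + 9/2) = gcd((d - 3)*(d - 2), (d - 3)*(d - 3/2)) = d - 3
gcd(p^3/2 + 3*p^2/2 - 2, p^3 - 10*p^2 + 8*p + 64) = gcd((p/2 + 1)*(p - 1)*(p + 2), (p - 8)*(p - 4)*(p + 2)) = p + 2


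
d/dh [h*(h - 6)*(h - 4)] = 3*h^2 - 20*h + 24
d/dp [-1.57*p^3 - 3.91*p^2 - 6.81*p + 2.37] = -4.71*p^2 - 7.82*p - 6.81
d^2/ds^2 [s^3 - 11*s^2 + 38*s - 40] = 6*s - 22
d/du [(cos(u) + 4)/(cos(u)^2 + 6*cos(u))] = (sin(u) + 24*sin(u)/cos(u)^2 + 8*tan(u))/(cos(u) + 6)^2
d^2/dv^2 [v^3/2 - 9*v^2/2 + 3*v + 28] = 3*v - 9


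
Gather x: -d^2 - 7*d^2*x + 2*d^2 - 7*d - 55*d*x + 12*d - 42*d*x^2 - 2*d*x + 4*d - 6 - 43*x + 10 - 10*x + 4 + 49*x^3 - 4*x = d^2 - 42*d*x^2 + 9*d + 49*x^3 + x*(-7*d^2 - 57*d - 57) + 8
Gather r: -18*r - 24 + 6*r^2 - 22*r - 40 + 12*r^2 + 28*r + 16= 18*r^2 - 12*r - 48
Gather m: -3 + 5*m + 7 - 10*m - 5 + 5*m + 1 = 0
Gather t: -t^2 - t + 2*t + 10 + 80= -t^2 + t + 90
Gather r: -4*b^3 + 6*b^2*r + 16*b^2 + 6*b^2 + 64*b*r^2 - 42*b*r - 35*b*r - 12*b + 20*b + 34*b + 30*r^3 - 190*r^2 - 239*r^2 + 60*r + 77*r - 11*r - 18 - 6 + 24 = -4*b^3 + 22*b^2 + 42*b + 30*r^3 + r^2*(64*b - 429) + r*(6*b^2 - 77*b + 126)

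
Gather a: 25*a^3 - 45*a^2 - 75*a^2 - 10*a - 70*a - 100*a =25*a^3 - 120*a^2 - 180*a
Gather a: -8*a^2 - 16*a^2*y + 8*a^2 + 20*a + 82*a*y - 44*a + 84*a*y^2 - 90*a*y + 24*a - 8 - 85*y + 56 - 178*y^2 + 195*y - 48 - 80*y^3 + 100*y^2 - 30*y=-16*a^2*y + a*(84*y^2 - 8*y) - 80*y^3 - 78*y^2 + 80*y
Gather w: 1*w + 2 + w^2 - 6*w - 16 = w^2 - 5*w - 14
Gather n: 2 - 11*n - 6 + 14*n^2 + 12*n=14*n^2 + n - 4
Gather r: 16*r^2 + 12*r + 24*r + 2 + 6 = 16*r^2 + 36*r + 8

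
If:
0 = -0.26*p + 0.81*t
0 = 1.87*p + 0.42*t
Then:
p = 0.00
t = 0.00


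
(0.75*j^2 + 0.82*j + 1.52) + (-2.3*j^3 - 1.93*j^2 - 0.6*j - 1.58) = -2.3*j^3 - 1.18*j^2 + 0.22*j - 0.0600000000000001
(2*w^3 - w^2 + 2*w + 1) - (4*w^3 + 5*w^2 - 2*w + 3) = -2*w^3 - 6*w^2 + 4*w - 2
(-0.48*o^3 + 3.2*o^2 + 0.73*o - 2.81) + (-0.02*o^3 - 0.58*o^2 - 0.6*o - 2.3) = -0.5*o^3 + 2.62*o^2 + 0.13*o - 5.11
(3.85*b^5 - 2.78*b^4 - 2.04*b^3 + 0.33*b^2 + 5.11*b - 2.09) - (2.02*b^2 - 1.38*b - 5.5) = 3.85*b^5 - 2.78*b^4 - 2.04*b^3 - 1.69*b^2 + 6.49*b + 3.41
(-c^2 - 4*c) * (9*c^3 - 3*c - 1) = -9*c^5 - 36*c^4 + 3*c^3 + 13*c^2 + 4*c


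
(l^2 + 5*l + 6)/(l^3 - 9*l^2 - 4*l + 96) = (l + 2)/(l^2 - 12*l + 32)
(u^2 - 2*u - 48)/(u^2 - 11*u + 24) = (u + 6)/(u - 3)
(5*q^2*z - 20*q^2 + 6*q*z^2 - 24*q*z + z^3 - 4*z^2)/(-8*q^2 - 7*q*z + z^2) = (5*q*z - 20*q + z^2 - 4*z)/(-8*q + z)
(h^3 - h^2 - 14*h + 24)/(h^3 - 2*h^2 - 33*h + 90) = (h^2 + 2*h - 8)/(h^2 + h - 30)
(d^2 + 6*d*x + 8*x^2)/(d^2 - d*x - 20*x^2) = (-d - 2*x)/(-d + 5*x)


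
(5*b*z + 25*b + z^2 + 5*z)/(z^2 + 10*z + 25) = (5*b + z)/(z + 5)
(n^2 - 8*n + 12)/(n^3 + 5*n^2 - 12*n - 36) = (n^2 - 8*n + 12)/(n^3 + 5*n^2 - 12*n - 36)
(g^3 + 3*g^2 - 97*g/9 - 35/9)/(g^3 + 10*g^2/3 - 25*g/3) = (9*g^2 - 18*g - 7)/(3*g*(3*g - 5))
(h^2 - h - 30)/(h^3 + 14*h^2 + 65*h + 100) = (h - 6)/(h^2 + 9*h + 20)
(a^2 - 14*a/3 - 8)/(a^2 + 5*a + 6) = (a^2 - 14*a/3 - 8)/(a^2 + 5*a + 6)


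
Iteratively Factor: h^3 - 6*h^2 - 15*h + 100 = (h - 5)*(h^2 - h - 20) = (h - 5)*(h + 4)*(h - 5)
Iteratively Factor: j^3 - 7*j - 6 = (j - 3)*(j^2 + 3*j + 2) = (j - 3)*(j + 2)*(j + 1)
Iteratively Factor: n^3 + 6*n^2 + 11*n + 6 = (n + 3)*(n^2 + 3*n + 2) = (n + 2)*(n + 3)*(n + 1)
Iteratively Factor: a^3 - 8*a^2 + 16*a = (a - 4)*(a^2 - 4*a) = a*(a - 4)*(a - 4)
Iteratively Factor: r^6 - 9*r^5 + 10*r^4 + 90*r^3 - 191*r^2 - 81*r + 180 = (r + 1)*(r^5 - 10*r^4 + 20*r^3 + 70*r^2 - 261*r + 180) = (r + 1)*(r + 3)*(r^4 - 13*r^3 + 59*r^2 - 107*r + 60) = (r - 5)*(r + 1)*(r + 3)*(r^3 - 8*r^2 + 19*r - 12) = (r - 5)*(r - 3)*(r + 1)*(r + 3)*(r^2 - 5*r + 4) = (r - 5)*(r - 4)*(r - 3)*(r + 1)*(r + 3)*(r - 1)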